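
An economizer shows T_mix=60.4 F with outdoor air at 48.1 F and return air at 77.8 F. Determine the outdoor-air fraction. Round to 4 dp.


frac = (60.4 - 77.8) / (48.1 - 77.8) = 0.5859

0.5859


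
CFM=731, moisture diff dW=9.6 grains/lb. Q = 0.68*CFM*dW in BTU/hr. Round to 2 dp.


Q = 0.68 * 731 * 9.6 = 4771.97 BTU/hr

4771.97 BTU/hr


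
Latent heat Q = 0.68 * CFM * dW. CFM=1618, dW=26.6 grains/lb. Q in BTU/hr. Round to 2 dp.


Q = 0.68 * 1618 * 26.6 = 29266.38 BTU/hr

29266.38 BTU/hr


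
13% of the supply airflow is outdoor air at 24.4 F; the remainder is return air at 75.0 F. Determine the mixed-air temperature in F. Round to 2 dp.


T_mix = 0.13*24.4 + 0.87*75.0 = 68.42 F

68.42 F


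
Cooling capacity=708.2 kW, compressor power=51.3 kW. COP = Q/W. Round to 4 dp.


COP = 708.2 / 51.3 = 13.8051

13.8051


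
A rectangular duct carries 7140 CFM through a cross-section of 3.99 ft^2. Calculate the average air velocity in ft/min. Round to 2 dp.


V = 7140 / 3.99 = 1789.47 ft/min

1789.47 ft/min


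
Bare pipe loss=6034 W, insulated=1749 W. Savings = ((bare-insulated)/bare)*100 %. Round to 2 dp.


Savings = ((6034-1749)/6034)*100 = 71.01 %

71.01 %


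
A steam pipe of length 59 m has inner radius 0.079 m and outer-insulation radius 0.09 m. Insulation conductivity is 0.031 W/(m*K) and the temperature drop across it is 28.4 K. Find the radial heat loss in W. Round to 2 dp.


Q = 2*pi*0.031*59*28.4/ln(0.09/0.079) = 2503.58 W

2503.58 W


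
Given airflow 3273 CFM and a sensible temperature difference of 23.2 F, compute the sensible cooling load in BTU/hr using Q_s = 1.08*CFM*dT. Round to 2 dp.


Q = 1.08 * 3273 * 23.2 = 82008.29 BTU/hr

82008.29 BTU/hr


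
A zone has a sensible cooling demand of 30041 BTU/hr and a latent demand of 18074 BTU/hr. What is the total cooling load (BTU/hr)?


Qt = 30041 + 18074 = 48115 BTU/hr

48115 BTU/hr


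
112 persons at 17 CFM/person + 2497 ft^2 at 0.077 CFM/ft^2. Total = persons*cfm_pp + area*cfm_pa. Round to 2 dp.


Total = 112*17 + 2497*0.077 = 2096.27 CFM

2096.27 CFM


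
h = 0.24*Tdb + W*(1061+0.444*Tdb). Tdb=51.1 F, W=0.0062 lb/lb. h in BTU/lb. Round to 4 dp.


h = 0.24*51.1 + 0.0062*(1061+0.444*51.1) = 18.9829 BTU/lb

18.9829 BTU/lb


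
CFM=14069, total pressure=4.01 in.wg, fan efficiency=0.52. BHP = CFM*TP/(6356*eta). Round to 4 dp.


BHP = 14069 * 4.01 / (6356 * 0.52) = 17.0695 hp

17.0695 hp


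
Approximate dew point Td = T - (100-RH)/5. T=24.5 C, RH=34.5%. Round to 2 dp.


Td = 24.5 - (100-34.5)/5 = 11.40 C

11.40 C


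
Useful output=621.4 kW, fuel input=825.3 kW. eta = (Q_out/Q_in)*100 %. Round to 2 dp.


eta = (621.4/825.3)*100 = 75.29 %

75.29 %


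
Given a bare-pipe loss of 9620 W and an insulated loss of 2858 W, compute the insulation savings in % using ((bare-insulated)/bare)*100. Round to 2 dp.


Savings = ((9620-2858)/9620)*100 = 70.29 %

70.29 %


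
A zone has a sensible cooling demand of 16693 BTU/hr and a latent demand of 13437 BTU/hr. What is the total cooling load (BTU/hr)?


Qt = 16693 + 13437 = 30130 BTU/hr

30130 BTU/hr


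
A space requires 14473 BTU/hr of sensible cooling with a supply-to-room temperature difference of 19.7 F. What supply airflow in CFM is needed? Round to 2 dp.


CFM = 14473 / (1.08 * 19.7) = 680.25

680.25 CFM


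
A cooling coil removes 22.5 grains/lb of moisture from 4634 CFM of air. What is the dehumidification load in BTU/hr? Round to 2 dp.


Q = 0.68 * 4634 * 22.5 = 70900.20 BTU/hr

70900.20 BTU/hr


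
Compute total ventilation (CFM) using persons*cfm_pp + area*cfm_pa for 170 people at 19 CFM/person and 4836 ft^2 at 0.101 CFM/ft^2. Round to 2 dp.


Total = 170*19 + 4836*0.101 = 3718.44 CFM

3718.44 CFM


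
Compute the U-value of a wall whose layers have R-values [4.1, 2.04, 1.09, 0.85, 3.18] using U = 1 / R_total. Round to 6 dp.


R_total = 4.1 + 2.04 + 1.09 + 0.85 + 3.18 = 11.26
U = 1/11.26 = 0.088810

0.088810


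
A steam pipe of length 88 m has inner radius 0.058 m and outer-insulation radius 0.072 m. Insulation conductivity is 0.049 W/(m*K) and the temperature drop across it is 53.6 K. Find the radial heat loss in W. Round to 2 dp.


Q = 2*pi*0.049*88*53.6/ln(0.072/0.058) = 6716.16 W

6716.16 W


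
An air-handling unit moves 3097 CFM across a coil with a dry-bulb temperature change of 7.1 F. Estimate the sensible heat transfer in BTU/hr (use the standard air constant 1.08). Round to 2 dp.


Q = 1.08 * 3097 * 7.1 = 23747.80 BTU/hr

23747.80 BTU/hr


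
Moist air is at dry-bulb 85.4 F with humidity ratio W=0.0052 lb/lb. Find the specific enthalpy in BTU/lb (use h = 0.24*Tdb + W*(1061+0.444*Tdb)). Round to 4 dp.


h = 0.24*85.4 + 0.0052*(1061+0.444*85.4) = 26.2104 BTU/lb

26.2104 BTU/lb


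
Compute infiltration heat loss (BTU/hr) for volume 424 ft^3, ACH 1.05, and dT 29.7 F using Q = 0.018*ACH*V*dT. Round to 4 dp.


Q = 0.018 * 1.05 * 424 * 29.7 = 238.0039 BTU/hr

238.0039 BTU/hr


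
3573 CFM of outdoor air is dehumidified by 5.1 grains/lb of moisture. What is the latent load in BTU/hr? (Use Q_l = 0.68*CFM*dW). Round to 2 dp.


Q = 0.68 * 3573 * 5.1 = 12391.16 BTU/hr

12391.16 BTU/hr


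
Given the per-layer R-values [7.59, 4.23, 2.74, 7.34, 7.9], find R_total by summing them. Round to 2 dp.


R_total = 7.59 + 4.23 + 2.74 + 7.34 + 7.9 = 29.80

29.80


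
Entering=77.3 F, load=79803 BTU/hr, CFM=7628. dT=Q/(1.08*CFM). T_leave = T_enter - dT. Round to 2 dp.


dT = 79803/(1.08*7628) = 9.6869
T_leave = 77.3 - 9.6869 = 67.61 F

67.61 F


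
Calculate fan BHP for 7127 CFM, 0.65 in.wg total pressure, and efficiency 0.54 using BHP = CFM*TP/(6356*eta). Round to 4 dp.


BHP = 7127 * 0.65 / (6356 * 0.54) = 1.3497 hp

1.3497 hp


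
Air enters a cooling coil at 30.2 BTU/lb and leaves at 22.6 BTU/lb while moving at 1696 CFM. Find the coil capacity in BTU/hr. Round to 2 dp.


Q = 4.5 * 1696 * (30.2 - 22.6) = 58003.20 BTU/hr

58003.20 BTU/hr


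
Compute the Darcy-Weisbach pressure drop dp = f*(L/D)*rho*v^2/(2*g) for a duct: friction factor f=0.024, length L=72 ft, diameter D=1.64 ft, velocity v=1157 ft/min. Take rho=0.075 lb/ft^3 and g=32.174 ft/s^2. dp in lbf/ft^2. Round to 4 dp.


v_fps = 1157/60 = 19.2833 ft/s
dp = 0.024*(72/1.64)*0.075*19.2833^2/(2*32.174) = 0.4567 lbf/ft^2

0.4567 lbf/ft^2


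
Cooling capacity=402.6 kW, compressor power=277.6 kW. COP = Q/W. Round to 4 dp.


COP = 402.6 / 277.6 = 1.4503

1.4503


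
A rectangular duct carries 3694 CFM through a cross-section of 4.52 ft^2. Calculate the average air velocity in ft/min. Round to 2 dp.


V = 3694 / 4.52 = 817.26 ft/min

817.26 ft/min


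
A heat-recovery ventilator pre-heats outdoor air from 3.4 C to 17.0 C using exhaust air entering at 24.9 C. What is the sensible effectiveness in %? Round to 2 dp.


eff = (17.0-3.4)/(24.9-3.4)*100 = 63.26 %

63.26 %


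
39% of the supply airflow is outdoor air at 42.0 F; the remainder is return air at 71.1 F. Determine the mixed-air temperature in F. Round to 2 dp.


T_mix = 0.39*42.0 + 0.61*71.1 = 59.75 F

59.75 F


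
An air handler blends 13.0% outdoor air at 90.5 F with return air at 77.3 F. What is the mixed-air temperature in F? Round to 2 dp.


T_mix = 77.3 + (13.0/100)*(90.5-77.3) = 79.02 F

79.02 F


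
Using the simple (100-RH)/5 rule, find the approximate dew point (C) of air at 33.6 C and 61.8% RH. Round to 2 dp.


Td = 33.6 - (100-61.8)/5 = 25.96 C

25.96 C


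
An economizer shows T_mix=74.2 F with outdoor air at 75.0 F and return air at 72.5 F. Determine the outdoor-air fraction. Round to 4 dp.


frac = (74.2 - 72.5) / (75.0 - 72.5) = 0.6800

0.6800


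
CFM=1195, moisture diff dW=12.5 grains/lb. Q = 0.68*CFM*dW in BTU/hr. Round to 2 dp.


Q = 0.68 * 1195 * 12.5 = 10157.50 BTU/hr

10157.50 BTU/hr


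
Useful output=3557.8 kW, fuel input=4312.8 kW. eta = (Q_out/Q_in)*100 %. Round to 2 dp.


eta = (3557.8/4312.8)*100 = 82.49 %

82.49 %


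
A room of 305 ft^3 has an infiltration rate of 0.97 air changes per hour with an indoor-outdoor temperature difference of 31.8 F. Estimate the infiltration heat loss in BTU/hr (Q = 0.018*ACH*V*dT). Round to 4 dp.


Q = 0.018 * 0.97 * 305 * 31.8 = 169.3445 BTU/hr

169.3445 BTU/hr


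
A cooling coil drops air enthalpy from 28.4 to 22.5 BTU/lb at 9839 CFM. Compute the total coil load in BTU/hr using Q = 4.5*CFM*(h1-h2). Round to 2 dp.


Q = 4.5 * 9839 * (28.4 - 22.5) = 261225.45 BTU/hr

261225.45 BTU/hr


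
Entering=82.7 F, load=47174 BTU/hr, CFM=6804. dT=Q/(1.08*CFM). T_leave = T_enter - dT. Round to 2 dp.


dT = 47174/(1.08*6804) = 6.4197
T_leave = 82.7 - 6.4197 = 76.28 F

76.28 F


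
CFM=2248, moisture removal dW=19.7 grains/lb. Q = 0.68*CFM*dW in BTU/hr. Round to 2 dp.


Q = 0.68 * 2248 * 19.7 = 30114.21 BTU/hr

30114.21 BTU/hr


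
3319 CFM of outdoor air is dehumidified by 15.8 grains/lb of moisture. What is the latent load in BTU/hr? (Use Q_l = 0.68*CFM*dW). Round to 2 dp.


Q = 0.68 * 3319 * 15.8 = 35659.34 BTU/hr

35659.34 BTU/hr


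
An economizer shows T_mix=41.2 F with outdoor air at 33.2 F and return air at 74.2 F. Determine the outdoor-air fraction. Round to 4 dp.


frac = (41.2 - 74.2) / (33.2 - 74.2) = 0.8049

0.8049


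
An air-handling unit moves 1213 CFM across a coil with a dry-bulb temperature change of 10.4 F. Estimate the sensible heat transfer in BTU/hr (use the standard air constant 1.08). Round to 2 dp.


Q = 1.08 * 1213 * 10.4 = 13624.42 BTU/hr

13624.42 BTU/hr


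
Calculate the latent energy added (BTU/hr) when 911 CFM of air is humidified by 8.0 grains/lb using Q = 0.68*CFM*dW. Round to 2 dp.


Q = 0.68 * 911 * 8.0 = 4955.84 BTU/hr

4955.84 BTU/hr


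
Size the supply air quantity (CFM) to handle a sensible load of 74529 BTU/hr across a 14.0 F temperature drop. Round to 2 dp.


CFM = 74529 / (1.08 * 14.0) = 4929.17

4929.17 CFM


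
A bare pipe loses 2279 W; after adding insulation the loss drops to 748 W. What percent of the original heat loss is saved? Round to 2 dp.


Savings = ((2279-748)/2279)*100 = 67.18 %

67.18 %


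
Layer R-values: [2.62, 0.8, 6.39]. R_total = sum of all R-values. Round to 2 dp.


R_total = 2.62 + 0.8 + 6.39 = 9.81

9.81


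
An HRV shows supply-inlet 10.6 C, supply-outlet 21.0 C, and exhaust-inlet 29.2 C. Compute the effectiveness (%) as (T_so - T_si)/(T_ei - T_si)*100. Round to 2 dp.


eff = (21.0-10.6)/(29.2-10.6)*100 = 55.91 %

55.91 %


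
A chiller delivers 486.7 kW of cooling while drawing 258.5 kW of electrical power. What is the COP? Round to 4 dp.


COP = 486.7 / 258.5 = 1.8828

1.8828


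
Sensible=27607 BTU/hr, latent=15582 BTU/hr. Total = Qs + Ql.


Qt = 27607 + 15582 = 43189 BTU/hr

43189 BTU/hr


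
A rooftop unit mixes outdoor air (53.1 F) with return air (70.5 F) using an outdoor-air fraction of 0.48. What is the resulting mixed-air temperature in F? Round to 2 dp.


T_mix = 0.48*53.1 + 0.52*70.5 = 62.15 F

62.15 F


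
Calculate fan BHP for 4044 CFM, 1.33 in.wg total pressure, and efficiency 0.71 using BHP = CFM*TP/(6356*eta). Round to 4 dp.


BHP = 4044 * 1.33 / (6356 * 0.71) = 1.1918 hp

1.1918 hp


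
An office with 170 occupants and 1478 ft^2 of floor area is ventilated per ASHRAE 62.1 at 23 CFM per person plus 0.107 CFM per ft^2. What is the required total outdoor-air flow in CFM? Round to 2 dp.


Total = 170*23 + 1478*0.107 = 4068.15 CFM

4068.15 CFM


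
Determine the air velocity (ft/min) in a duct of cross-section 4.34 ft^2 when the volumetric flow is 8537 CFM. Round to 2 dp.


V = 8537 / 4.34 = 1967.05 ft/min

1967.05 ft/min


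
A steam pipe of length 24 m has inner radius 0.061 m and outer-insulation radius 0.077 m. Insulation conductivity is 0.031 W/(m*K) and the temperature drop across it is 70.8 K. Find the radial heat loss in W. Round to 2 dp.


Q = 2*pi*0.031*24*70.8/ln(0.077/0.061) = 1420.88 W

1420.88 W


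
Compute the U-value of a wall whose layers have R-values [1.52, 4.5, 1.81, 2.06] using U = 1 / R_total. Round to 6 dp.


R_total = 1.52 + 4.5 + 1.81 + 2.06 = 9.89
U = 1/9.89 = 0.101112

0.101112


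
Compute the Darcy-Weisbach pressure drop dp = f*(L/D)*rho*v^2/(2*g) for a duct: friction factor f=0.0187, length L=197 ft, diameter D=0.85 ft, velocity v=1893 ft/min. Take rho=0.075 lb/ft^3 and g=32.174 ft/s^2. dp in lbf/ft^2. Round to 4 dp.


v_fps = 1893/60 = 31.55 ft/s
dp = 0.0187*(197/0.85)*0.075*31.55^2/(2*32.174) = 5.0282 lbf/ft^2

5.0282 lbf/ft^2


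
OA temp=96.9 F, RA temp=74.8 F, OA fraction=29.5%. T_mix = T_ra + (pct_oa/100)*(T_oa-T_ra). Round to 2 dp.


T_mix = 74.8 + (29.5/100)*(96.9-74.8) = 81.32 F

81.32 F


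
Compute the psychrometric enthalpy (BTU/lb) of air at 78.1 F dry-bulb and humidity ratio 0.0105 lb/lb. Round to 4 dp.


h = 0.24*78.1 + 0.0105*(1061+0.444*78.1) = 30.2486 BTU/lb

30.2486 BTU/lb


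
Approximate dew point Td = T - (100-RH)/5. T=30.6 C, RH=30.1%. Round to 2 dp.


Td = 30.6 - (100-30.1)/5 = 16.62 C

16.62 C


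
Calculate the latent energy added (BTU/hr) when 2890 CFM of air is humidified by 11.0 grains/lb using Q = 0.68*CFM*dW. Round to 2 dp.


Q = 0.68 * 2890 * 11.0 = 21617.20 BTU/hr

21617.20 BTU/hr


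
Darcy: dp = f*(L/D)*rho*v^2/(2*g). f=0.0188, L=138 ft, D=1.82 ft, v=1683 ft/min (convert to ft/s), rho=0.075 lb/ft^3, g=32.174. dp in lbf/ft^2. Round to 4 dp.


v_fps = 1683/60 = 28.05 ft/s
dp = 0.0188*(138/1.82)*0.075*28.05^2/(2*32.174) = 1.3072 lbf/ft^2

1.3072 lbf/ft^2


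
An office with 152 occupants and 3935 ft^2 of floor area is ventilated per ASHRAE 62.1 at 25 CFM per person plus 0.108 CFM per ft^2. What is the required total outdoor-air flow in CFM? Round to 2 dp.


Total = 152*25 + 3935*0.108 = 4224.98 CFM

4224.98 CFM


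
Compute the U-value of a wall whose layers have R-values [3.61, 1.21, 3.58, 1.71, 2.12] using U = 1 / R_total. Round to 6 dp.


R_total = 3.61 + 1.21 + 3.58 + 1.71 + 2.12 = 12.23
U = 1/12.23 = 0.081766

0.081766


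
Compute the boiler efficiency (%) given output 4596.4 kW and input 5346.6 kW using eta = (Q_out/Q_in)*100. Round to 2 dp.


eta = (4596.4/5346.6)*100 = 85.97 %

85.97 %


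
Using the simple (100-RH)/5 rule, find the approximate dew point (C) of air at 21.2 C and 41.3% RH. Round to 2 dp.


Td = 21.2 - (100-41.3)/5 = 9.46 C

9.46 C


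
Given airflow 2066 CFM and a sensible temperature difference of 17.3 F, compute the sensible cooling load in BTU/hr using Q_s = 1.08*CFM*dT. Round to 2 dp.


Q = 1.08 * 2066 * 17.3 = 38601.14 BTU/hr

38601.14 BTU/hr


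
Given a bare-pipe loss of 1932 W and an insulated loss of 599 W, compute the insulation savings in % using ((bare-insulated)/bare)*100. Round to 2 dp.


Savings = ((1932-599)/1932)*100 = 69.00 %

69.00 %


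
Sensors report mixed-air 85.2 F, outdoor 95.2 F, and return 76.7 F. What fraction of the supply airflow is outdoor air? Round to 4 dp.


frac = (85.2 - 76.7) / (95.2 - 76.7) = 0.4595

0.4595


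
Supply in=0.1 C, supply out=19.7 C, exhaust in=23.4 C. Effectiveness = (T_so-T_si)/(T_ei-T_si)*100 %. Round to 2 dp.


eff = (19.7-0.1)/(23.4-0.1)*100 = 84.12 %

84.12 %


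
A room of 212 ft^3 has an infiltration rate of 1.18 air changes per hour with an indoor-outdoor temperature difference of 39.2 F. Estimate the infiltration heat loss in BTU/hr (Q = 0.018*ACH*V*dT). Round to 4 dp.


Q = 0.018 * 1.18 * 212 * 39.2 = 176.5129 BTU/hr

176.5129 BTU/hr


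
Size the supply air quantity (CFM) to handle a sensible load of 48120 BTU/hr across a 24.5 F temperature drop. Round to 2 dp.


CFM = 48120 / (1.08 * 24.5) = 1818.59

1818.59 CFM


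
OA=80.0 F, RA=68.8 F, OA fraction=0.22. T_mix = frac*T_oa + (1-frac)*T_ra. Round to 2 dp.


T_mix = 0.22*80.0 + 0.78*68.8 = 71.26 F

71.26 F


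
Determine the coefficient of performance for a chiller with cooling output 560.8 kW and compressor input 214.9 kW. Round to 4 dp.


COP = 560.8 / 214.9 = 2.6096

2.6096


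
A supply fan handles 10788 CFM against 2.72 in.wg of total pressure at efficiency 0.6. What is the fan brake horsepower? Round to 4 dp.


BHP = 10788 * 2.72 / (6356 * 0.6) = 7.6944 hp

7.6944 hp


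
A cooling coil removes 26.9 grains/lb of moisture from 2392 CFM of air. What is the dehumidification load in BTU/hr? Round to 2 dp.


Q = 0.68 * 2392 * 26.9 = 43754.46 BTU/hr

43754.46 BTU/hr


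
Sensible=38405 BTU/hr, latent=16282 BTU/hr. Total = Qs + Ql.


Qt = 38405 + 16282 = 54687 BTU/hr

54687 BTU/hr


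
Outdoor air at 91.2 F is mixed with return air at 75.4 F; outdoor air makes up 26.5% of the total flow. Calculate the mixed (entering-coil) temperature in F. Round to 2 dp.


T_mix = 75.4 + (26.5/100)*(91.2-75.4) = 79.59 F

79.59 F


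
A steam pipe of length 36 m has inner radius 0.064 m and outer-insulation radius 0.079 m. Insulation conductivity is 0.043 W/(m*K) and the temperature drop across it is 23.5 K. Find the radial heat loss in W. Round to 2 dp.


Q = 2*pi*0.043*36*23.5/ln(0.079/0.064) = 1085.51 W

1085.51 W


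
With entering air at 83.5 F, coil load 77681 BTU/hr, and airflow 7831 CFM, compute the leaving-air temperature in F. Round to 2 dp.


dT = 77681/(1.08*7831) = 9.1849
T_leave = 83.5 - 9.1849 = 74.32 F

74.32 F


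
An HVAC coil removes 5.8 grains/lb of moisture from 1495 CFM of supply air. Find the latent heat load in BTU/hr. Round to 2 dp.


Q = 0.68 * 1495 * 5.8 = 5896.28 BTU/hr

5896.28 BTU/hr


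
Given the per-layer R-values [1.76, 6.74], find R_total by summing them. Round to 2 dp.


R_total = 1.76 + 6.74 = 8.50

8.50


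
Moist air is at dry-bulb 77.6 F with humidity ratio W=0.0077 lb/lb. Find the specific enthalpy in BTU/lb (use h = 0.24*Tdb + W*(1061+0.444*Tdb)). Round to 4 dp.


h = 0.24*77.6 + 0.0077*(1061+0.444*77.6) = 27.0590 BTU/lb

27.0590 BTU/lb


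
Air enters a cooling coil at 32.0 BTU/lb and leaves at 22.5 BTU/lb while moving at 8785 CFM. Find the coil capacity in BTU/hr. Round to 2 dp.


Q = 4.5 * 8785 * (32.0 - 22.5) = 375558.75 BTU/hr

375558.75 BTU/hr


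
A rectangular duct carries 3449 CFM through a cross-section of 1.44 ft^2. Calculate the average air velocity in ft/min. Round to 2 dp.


V = 3449 / 1.44 = 2395.14 ft/min

2395.14 ft/min


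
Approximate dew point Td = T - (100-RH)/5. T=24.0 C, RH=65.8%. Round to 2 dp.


Td = 24.0 - (100-65.8)/5 = 17.16 C

17.16 C


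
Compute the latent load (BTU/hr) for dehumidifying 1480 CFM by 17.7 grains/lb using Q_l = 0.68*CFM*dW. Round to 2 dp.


Q = 0.68 * 1480 * 17.7 = 17813.28 BTU/hr

17813.28 BTU/hr


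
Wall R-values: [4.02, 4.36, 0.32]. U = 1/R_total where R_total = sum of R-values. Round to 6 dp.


R_total = 4.02 + 4.36 + 0.32 = 8.70
U = 1/8.70 = 0.114943

0.114943


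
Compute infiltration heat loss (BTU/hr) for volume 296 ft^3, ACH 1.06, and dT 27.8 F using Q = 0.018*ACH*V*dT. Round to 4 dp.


Q = 0.018 * 1.06 * 296 * 27.8 = 157.0055 BTU/hr

157.0055 BTU/hr


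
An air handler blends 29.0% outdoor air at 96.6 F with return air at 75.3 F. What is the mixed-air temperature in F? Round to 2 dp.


T_mix = 75.3 + (29.0/100)*(96.6-75.3) = 81.48 F

81.48 F


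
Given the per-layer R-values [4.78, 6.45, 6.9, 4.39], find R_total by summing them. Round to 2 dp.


R_total = 4.78 + 6.45 + 6.9 + 4.39 = 22.52

22.52


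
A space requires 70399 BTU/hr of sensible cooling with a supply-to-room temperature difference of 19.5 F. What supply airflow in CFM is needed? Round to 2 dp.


CFM = 70399 / (1.08 * 19.5) = 3342.78

3342.78 CFM


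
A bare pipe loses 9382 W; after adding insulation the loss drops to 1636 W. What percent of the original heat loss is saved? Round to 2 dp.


Savings = ((9382-1636)/9382)*100 = 82.56 %

82.56 %


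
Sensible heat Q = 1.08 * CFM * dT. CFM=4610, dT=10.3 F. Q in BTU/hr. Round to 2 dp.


Q = 1.08 * 4610 * 10.3 = 51281.64 BTU/hr

51281.64 BTU/hr


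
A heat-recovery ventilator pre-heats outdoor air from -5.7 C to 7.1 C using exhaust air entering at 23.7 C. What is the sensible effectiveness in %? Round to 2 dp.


eff = (7.1-(-5.7))/(23.7-(-5.7))*100 = 43.54 %

43.54 %


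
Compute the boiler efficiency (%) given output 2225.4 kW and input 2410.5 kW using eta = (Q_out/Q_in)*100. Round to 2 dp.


eta = (2225.4/2410.5)*100 = 92.32 %

92.32 %


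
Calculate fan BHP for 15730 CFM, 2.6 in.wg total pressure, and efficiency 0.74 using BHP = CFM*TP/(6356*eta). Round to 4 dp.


BHP = 15730 * 2.6 / (6356 * 0.74) = 8.6953 hp

8.6953 hp


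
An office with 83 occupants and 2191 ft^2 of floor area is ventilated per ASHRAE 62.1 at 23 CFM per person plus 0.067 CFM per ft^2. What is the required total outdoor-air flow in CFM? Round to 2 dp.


Total = 83*23 + 2191*0.067 = 2055.80 CFM

2055.80 CFM


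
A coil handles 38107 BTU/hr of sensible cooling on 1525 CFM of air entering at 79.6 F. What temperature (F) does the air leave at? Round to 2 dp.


dT = 38107/(1.08*1525) = 23.1372
T_leave = 79.6 - 23.1372 = 56.46 F

56.46 F


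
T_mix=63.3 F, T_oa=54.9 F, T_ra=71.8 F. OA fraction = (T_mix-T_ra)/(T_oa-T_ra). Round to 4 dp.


frac = (63.3 - 71.8) / (54.9 - 71.8) = 0.5030

0.5030


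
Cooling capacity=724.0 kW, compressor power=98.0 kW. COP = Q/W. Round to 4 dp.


COP = 724.0 / 98.0 = 7.3878

7.3878


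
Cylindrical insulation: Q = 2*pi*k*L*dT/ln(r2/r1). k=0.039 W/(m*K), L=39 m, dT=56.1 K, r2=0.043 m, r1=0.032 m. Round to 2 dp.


Q = 2*pi*0.039*39*56.1/ln(0.043/0.032) = 1814.54 W

1814.54 W


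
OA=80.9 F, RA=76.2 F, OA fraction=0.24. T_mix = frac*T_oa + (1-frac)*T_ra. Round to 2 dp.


T_mix = 0.24*80.9 + 0.76*76.2 = 77.33 F

77.33 F


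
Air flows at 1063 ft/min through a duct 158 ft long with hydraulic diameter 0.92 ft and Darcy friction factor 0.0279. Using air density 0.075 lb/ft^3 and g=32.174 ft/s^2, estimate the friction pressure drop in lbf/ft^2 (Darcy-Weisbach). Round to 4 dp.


v_fps = 1063/60 = 17.7167 ft/s
dp = 0.0279*(158/0.92)*0.075*17.7167^2/(2*32.174) = 1.7529 lbf/ft^2

1.7529 lbf/ft^2


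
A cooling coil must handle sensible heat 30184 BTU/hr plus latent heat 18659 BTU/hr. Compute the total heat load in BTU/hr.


Qt = 30184 + 18659 = 48843 BTU/hr

48843 BTU/hr


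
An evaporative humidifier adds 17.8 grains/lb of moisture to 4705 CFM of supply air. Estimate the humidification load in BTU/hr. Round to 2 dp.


Q = 0.68 * 4705 * 17.8 = 56949.32 BTU/hr

56949.32 BTU/hr


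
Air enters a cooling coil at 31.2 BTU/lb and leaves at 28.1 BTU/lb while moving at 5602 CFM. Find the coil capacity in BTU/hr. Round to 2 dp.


Q = 4.5 * 5602 * (31.2 - 28.1) = 78147.90 BTU/hr

78147.90 BTU/hr


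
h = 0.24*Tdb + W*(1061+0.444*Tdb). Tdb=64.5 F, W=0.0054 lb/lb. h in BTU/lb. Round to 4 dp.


h = 0.24*64.5 + 0.0054*(1061+0.444*64.5) = 21.3640 BTU/lb

21.3640 BTU/lb


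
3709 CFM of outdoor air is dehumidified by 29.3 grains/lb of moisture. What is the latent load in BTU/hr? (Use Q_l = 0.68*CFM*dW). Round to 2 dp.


Q = 0.68 * 3709 * 29.3 = 73898.12 BTU/hr

73898.12 BTU/hr


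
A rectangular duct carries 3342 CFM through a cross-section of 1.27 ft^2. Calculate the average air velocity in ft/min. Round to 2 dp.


V = 3342 / 1.27 = 2631.50 ft/min

2631.50 ft/min


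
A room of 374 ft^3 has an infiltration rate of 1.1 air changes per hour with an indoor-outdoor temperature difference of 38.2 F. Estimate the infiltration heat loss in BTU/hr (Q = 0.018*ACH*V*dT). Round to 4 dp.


Q = 0.018 * 1.1 * 374 * 38.2 = 282.8786 BTU/hr

282.8786 BTU/hr


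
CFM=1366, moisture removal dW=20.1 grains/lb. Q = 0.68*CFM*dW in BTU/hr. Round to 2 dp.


Q = 0.68 * 1366 * 20.1 = 18670.49 BTU/hr

18670.49 BTU/hr


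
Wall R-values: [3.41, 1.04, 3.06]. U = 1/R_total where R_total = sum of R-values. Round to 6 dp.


R_total = 3.41 + 1.04 + 3.06 = 7.51
U = 1/7.51 = 0.133156

0.133156


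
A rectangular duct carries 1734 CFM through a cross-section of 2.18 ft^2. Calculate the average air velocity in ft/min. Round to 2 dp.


V = 1734 / 2.18 = 795.41 ft/min

795.41 ft/min


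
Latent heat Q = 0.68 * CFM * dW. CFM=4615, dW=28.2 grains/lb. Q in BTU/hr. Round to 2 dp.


Q = 0.68 * 4615 * 28.2 = 88497.24 BTU/hr

88497.24 BTU/hr


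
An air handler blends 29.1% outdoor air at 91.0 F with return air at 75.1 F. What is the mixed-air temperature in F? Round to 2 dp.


T_mix = 75.1 + (29.1/100)*(91.0-75.1) = 79.73 F

79.73 F


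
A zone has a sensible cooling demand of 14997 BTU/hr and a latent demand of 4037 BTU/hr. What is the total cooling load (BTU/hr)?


Qt = 14997 + 4037 = 19034 BTU/hr

19034 BTU/hr


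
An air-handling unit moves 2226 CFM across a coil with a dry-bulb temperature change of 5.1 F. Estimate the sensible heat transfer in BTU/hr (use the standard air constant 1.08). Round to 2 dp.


Q = 1.08 * 2226 * 5.1 = 12260.81 BTU/hr

12260.81 BTU/hr


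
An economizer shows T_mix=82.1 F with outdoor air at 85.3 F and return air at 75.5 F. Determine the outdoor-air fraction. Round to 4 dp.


frac = (82.1 - 75.5) / (85.3 - 75.5) = 0.6735

0.6735


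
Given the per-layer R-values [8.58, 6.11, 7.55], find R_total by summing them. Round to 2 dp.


R_total = 8.58 + 6.11 + 7.55 = 22.24

22.24


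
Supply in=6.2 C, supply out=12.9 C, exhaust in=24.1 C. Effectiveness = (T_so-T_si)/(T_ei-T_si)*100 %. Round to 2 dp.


eff = (12.9-6.2)/(24.1-6.2)*100 = 37.43 %

37.43 %


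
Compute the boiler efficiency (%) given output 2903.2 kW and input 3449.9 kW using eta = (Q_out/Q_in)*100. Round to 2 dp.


eta = (2903.2/3449.9)*100 = 84.15 %

84.15 %


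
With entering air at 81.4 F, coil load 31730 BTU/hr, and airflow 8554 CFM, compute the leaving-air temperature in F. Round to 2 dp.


dT = 31730/(1.08*8554) = 3.4346
T_leave = 81.4 - 3.4346 = 77.97 F

77.97 F


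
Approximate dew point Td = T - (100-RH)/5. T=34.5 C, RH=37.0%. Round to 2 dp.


Td = 34.5 - (100-37.0)/5 = 21.90 C

21.90 C


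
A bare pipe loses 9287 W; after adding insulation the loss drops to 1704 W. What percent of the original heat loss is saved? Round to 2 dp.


Savings = ((9287-1704)/9287)*100 = 81.65 %

81.65 %


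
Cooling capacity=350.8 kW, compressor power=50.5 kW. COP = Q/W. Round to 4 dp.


COP = 350.8 / 50.5 = 6.9465

6.9465


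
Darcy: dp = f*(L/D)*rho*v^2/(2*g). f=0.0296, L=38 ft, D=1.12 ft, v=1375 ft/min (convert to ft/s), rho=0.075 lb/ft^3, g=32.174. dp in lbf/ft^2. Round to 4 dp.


v_fps = 1375/60 = 22.9167 ft/s
dp = 0.0296*(38/1.12)*0.075*22.9167^2/(2*32.174) = 0.6147 lbf/ft^2

0.6147 lbf/ft^2


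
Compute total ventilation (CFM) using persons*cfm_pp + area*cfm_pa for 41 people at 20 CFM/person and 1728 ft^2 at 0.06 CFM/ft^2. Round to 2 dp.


Total = 41*20 + 1728*0.06 = 923.68 CFM

923.68 CFM


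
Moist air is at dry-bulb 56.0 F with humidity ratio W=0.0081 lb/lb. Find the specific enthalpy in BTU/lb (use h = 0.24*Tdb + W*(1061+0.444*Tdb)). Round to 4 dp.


h = 0.24*56.0 + 0.0081*(1061+0.444*56.0) = 22.2355 BTU/lb

22.2355 BTU/lb


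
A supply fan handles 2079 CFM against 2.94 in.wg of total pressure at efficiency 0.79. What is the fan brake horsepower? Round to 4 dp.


BHP = 2079 * 2.94 / (6356 * 0.79) = 1.2173 hp

1.2173 hp


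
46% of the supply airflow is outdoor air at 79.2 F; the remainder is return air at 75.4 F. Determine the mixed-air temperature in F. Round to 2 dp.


T_mix = 0.46*79.2 + 0.54*75.4 = 77.15 F

77.15 F


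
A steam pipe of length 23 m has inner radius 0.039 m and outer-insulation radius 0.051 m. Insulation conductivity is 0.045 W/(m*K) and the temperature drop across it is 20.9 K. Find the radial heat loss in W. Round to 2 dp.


Q = 2*pi*0.045*23*20.9/ln(0.051/0.039) = 506.65 W

506.65 W


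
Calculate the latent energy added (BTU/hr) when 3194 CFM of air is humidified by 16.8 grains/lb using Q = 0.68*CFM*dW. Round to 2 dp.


Q = 0.68 * 3194 * 16.8 = 36488.26 BTU/hr

36488.26 BTU/hr


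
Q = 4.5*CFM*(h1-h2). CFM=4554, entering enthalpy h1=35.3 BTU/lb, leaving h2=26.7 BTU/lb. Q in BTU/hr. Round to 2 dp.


Q = 4.5 * 4554 * (35.3 - 26.7) = 176239.80 BTU/hr

176239.80 BTU/hr


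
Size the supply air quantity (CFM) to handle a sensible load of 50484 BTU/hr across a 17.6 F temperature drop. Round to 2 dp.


CFM = 50484 / (1.08 * 17.6) = 2655.93

2655.93 CFM


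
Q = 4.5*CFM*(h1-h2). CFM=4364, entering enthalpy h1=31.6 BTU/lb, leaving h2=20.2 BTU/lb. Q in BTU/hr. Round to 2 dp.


Q = 4.5 * 4364 * (31.6 - 20.2) = 223873.20 BTU/hr

223873.20 BTU/hr


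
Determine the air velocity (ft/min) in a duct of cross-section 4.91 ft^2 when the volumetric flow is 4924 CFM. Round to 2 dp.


V = 4924 / 4.91 = 1002.85 ft/min

1002.85 ft/min


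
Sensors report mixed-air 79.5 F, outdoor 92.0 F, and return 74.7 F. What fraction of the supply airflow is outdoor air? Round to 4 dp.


frac = (79.5 - 74.7) / (92.0 - 74.7) = 0.2775

0.2775


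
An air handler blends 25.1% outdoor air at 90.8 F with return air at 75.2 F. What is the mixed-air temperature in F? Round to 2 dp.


T_mix = 75.2 + (25.1/100)*(90.8-75.2) = 79.12 F

79.12 F


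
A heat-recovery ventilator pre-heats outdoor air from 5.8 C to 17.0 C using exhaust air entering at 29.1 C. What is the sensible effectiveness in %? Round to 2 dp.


eff = (17.0-5.8)/(29.1-5.8)*100 = 48.07 %

48.07 %


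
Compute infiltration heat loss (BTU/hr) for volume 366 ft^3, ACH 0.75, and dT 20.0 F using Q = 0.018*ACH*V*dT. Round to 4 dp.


Q = 0.018 * 0.75 * 366 * 20.0 = 98.8200 BTU/hr

98.8200 BTU/hr


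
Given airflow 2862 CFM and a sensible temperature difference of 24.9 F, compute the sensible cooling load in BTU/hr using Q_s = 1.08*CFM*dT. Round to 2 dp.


Q = 1.08 * 2862 * 24.9 = 76964.90 BTU/hr

76964.90 BTU/hr


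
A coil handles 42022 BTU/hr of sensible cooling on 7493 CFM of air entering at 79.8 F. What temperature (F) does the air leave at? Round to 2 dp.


dT = 42022/(1.08*7493) = 5.1927
T_leave = 79.8 - 5.1927 = 74.61 F

74.61 F


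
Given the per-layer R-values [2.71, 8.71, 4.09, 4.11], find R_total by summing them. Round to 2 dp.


R_total = 2.71 + 8.71 + 4.09 + 4.11 = 19.62

19.62


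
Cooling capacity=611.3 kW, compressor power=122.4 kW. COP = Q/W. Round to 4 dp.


COP = 611.3 / 122.4 = 4.9943

4.9943


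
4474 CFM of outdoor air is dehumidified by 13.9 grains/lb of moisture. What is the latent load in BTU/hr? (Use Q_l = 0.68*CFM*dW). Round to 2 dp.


Q = 0.68 * 4474 * 13.9 = 42288.25 BTU/hr

42288.25 BTU/hr


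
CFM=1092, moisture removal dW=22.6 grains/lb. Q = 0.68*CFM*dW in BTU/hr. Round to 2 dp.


Q = 0.68 * 1092 * 22.6 = 16781.86 BTU/hr

16781.86 BTU/hr


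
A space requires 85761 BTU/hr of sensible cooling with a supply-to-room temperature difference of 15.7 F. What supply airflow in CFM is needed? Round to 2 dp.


CFM = 85761 / (1.08 * 15.7) = 5057.86

5057.86 CFM


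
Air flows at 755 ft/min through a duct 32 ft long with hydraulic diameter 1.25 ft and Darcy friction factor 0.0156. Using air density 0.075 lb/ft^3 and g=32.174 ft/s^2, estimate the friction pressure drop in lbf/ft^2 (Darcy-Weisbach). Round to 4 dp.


v_fps = 755/60 = 12.5833 ft/s
dp = 0.0156*(32/1.25)*0.075*12.5833^2/(2*32.174) = 0.0737 lbf/ft^2

0.0737 lbf/ft^2


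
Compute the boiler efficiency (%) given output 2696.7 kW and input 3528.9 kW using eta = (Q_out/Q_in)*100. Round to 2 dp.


eta = (2696.7/3528.9)*100 = 76.42 %

76.42 %


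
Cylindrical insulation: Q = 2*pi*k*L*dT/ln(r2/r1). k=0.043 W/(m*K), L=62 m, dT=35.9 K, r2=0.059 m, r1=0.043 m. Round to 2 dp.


Q = 2*pi*0.043*62*35.9/ln(0.059/0.043) = 1901.01 W

1901.01 W


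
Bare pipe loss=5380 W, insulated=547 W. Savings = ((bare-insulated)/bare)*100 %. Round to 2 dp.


Savings = ((5380-547)/5380)*100 = 89.83 %

89.83 %


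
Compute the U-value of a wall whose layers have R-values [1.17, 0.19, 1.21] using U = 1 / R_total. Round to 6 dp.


R_total = 1.17 + 0.19 + 1.21 = 2.57
U = 1/2.57 = 0.389105

0.389105


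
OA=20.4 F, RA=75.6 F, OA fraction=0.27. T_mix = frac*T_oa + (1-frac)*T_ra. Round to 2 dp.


T_mix = 0.27*20.4 + 0.73*75.6 = 60.70 F

60.70 F


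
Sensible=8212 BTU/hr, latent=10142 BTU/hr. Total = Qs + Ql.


Qt = 8212 + 10142 = 18354 BTU/hr

18354 BTU/hr


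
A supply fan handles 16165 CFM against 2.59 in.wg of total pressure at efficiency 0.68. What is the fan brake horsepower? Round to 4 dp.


BHP = 16165 * 2.59 / (6356 * 0.68) = 9.6869 hp

9.6869 hp


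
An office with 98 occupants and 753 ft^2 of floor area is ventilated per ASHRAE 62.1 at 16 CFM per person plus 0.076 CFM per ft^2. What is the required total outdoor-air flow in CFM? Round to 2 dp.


Total = 98*16 + 753*0.076 = 1625.23 CFM

1625.23 CFM


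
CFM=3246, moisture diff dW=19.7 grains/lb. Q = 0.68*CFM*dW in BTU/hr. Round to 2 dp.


Q = 0.68 * 3246 * 19.7 = 43483.42 BTU/hr

43483.42 BTU/hr


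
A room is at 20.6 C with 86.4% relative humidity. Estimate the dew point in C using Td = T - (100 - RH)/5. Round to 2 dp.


Td = 20.6 - (100-86.4)/5 = 17.88 C

17.88 C


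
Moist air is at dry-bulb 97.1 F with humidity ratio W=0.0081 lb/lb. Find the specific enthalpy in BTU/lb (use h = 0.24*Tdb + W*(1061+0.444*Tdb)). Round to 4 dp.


h = 0.24*97.1 + 0.0081*(1061+0.444*97.1) = 32.2473 BTU/lb

32.2473 BTU/lb


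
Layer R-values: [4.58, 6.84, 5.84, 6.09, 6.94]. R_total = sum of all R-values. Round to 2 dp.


R_total = 4.58 + 6.84 + 5.84 + 6.09 + 6.94 = 30.29

30.29


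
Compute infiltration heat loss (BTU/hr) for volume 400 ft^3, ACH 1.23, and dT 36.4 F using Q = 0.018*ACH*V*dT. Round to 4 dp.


Q = 0.018 * 1.23 * 400 * 36.4 = 322.3584 BTU/hr

322.3584 BTU/hr


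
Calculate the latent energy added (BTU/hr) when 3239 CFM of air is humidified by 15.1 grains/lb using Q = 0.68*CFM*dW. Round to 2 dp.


Q = 0.68 * 3239 * 15.1 = 33258.05 BTU/hr

33258.05 BTU/hr


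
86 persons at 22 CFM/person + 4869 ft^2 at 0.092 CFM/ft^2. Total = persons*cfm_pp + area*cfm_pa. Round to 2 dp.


Total = 86*22 + 4869*0.092 = 2339.95 CFM

2339.95 CFM


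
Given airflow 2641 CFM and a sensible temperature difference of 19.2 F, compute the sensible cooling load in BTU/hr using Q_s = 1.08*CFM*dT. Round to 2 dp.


Q = 1.08 * 2641 * 19.2 = 54763.78 BTU/hr

54763.78 BTU/hr


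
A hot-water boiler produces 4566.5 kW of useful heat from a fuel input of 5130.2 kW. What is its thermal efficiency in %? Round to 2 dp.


eta = (4566.5/5130.2)*100 = 89.01 %

89.01 %


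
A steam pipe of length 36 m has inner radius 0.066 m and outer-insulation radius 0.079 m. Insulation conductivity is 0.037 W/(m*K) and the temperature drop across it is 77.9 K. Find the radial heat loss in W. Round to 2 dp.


Q = 2*pi*0.037*36*77.9/ln(0.079/0.066) = 3626.17 W

3626.17 W


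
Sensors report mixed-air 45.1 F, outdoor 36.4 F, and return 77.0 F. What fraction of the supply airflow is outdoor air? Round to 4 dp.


frac = (45.1 - 77.0) / (36.4 - 77.0) = 0.7857

0.7857


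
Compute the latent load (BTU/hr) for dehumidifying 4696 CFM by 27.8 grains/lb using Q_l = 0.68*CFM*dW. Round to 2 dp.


Q = 0.68 * 4696 * 27.8 = 88773.18 BTU/hr

88773.18 BTU/hr


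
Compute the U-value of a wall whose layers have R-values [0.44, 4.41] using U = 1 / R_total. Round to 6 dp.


R_total = 0.44 + 4.41 = 4.85
U = 1/4.85 = 0.206186

0.206186


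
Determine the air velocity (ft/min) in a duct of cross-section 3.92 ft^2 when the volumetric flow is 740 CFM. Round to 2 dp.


V = 740 / 3.92 = 188.78 ft/min

188.78 ft/min


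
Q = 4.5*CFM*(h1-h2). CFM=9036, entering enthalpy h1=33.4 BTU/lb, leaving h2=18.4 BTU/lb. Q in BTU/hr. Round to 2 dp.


Q = 4.5 * 9036 * (33.4 - 18.4) = 609930.00 BTU/hr

609930.00 BTU/hr


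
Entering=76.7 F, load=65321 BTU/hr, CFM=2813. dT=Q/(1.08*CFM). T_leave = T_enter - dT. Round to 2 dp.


dT = 65321/(1.08*2813) = 21.5010
T_leave = 76.7 - 21.5010 = 55.20 F

55.20 F


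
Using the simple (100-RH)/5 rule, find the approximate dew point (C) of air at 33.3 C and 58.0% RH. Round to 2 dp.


Td = 33.3 - (100-58.0)/5 = 24.90 C

24.90 C


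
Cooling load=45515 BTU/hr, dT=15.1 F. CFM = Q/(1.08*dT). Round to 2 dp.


CFM = 45515 / (1.08 * 15.1) = 2790.96

2790.96 CFM


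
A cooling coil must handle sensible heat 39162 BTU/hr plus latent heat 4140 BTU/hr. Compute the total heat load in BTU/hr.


Qt = 39162 + 4140 = 43302 BTU/hr

43302 BTU/hr


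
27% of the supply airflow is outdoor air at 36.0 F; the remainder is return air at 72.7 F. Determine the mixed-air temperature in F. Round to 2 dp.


T_mix = 0.27*36.0 + 0.73*72.7 = 62.79 F

62.79 F


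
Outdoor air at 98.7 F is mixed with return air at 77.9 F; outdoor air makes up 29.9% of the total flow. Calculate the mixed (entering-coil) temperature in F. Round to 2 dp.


T_mix = 77.9 + (29.9/100)*(98.7-77.9) = 84.12 F

84.12 F


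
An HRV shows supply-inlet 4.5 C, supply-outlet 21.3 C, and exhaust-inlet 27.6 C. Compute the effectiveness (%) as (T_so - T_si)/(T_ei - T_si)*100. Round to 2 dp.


eff = (21.3-4.5)/(27.6-4.5)*100 = 72.73 %

72.73 %


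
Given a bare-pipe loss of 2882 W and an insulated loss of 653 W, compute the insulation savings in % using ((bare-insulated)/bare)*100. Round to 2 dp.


Savings = ((2882-653)/2882)*100 = 77.34 %

77.34 %


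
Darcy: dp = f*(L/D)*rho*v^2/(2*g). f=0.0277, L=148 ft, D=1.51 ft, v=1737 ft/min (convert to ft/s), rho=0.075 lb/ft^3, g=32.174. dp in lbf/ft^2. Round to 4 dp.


v_fps = 1737/60 = 28.95 ft/s
dp = 0.0277*(148/1.51)*0.075*28.95^2/(2*32.174) = 2.6521 lbf/ft^2

2.6521 lbf/ft^2


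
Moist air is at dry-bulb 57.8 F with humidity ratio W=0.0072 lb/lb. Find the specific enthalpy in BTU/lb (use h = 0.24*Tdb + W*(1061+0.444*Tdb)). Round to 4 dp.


h = 0.24*57.8 + 0.0072*(1061+0.444*57.8) = 21.6960 BTU/lb

21.6960 BTU/lb


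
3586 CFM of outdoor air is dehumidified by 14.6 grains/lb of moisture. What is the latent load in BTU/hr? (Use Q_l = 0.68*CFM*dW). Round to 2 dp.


Q = 0.68 * 3586 * 14.6 = 35601.81 BTU/hr

35601.81 BTU/hr


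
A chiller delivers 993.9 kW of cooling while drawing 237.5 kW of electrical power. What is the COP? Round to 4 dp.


COP = 993.9 / 237.5 = 4.1848

4.1848


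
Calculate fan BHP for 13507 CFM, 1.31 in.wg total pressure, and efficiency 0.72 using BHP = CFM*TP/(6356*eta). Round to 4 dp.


BHP = 13507 * 1.31 / (6356 * 0.72) = 3.8665 hp

3.8665 hp


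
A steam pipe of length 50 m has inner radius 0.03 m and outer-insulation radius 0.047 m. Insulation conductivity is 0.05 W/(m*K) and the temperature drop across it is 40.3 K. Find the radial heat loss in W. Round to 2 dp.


Q = 2*pi*0.05*50*40.3/ln(0.047/0.03) = 1410.02 W

1410.02 W


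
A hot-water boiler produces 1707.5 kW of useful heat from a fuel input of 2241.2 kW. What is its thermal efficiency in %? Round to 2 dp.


eta = (1707.5/2241.2)*100 = 76.19 %

76.19 %


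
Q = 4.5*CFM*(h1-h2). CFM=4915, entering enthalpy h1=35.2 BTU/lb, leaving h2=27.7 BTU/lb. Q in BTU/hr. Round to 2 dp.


Q = 4.5 * 4915 * (35.2 - 27.7) = 165881.25 BTU/hr

165881.25 BTU/hr


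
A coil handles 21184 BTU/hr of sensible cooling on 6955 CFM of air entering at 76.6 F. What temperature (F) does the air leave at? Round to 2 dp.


dT = 21184/(1.08*6955) = 2.8202
T_leave = 76.6 - 2.8202 = 73.78 F

73.78 F


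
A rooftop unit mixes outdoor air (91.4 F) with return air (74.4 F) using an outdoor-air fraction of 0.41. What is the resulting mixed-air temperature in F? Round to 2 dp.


T_mix = 0.41*91.4 + 0.59*74.4 = 81.37 F

81.37 F
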